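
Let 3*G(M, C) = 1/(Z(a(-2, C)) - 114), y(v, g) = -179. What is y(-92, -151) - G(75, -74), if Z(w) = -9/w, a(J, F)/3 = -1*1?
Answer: -59606/333 ≈ -179.00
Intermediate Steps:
a(J, F) = -3 (a(J, F) = 3*(-1*1) = 3*(-1) = -3)
G(M, C) = -1/333 (G(M, C) = 1/(3*(-9/(-3) - 114)) = 1/(3*(-9*(-1/3) - 114)) = 1/(3*(3 - 114)) = (1/3)/(-111) = (1/3)*(-1/111) = -1/333)
y(-92, -151) - G(75, -74) = -179 - 1*(-1/333) = -179 + 1/333 = -59606/333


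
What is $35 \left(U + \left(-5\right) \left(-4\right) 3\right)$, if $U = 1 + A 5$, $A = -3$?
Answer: $1610$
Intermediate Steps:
$U = -14$ ($U = 1 - 15 = -14$)
$35 \left(U + \left(-5\right) \left(-4\right) 3\right) = 35 \left(-14 + \left(-5\right) \left(-4\right) 3\right) = 35 \left(-14 + 20 \cdot 3\right) = 35 \left(-14 + 60\right) = 35 \cdot 46 = 1610$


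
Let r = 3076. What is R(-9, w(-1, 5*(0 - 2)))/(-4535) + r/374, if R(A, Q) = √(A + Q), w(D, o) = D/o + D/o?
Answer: 1538/187 - 2*I*√55/22675 ≈ 8.2246 - 0.00065413*I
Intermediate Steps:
w(D, o) = 2*D/o
R(-9, w(-1, 5*(0 - 2)))/(-4535) + r/374 = √(-9 + 2*(-1)/(5*(0 - 2)))/(-4535) + 3076/374 = √(-9 + 2*(-1)/(5*(-2)))*(-1/4535) + 3076*(1/374) = √(-9 + 2*(-1)/(-10))*(-1/4535) + 1538/187 = √(-9 + 2*(-1)*(-⅒))*(-1/4535) + 1538/187 = √(-9 + ⅕)*(-1/4535) + 1538/187 = √(-44/5)*(-1/4535) + 1538/187 = (2*I*√55/5)*(-1/4535) + 1538/187 = -2*I*√55/22675 + 1538/187 = 1538/187 - 2*I*√55/22675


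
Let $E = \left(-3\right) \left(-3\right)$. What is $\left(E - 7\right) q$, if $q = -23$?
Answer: $-46$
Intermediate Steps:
$E = 9$
$\left(E - 7\right) q = \left(9 - 7\right) \left(-23\right) = 2 \left(-23\right) = -46$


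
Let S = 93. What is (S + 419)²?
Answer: 262144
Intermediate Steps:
(S + 419)² = (93 + 419)² = 512² = 262144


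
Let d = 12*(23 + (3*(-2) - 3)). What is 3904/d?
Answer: 488/21 ≈ 23.238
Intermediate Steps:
d = 168 (d = 12*(23 + (-6 - 3)) = 12*(23 - 9) = 12*14 = 168)
3904/d = 3904/168 = 3904*(1/168) = 488/21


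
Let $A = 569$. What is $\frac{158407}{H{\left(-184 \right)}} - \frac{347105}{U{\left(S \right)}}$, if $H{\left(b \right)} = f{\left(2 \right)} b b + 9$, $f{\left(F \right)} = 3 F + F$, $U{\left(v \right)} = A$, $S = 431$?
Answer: $- \frac{93925685402}{154117633} \approx -609.44$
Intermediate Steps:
$U{\left(v \right)} = 569$
$f{\left(F \right)} = 4 F$
$H{\left(b \right)} = 9 + 8 b^{2}$ ($H{\left(b \right)} = 4 \cdot 2 b b + 9 = 8 b^{2} + 9 = 9 + 8 b^{2}$)
$\frac{158407}{H{\left(-184 \right)}} - \frac{347105}{U{\left(S \right)}} = \frac{158407}{9 + 8 \left(-184\right)^{2}} - \frac{347105}{569} = \frac{158407}{9 + 8 \cdot 33856} - \frac{347105}{569} = \frac{158407}{9 + 270848} - \frac{347105}{569} = \frac{158407}{270857} - \frac{347105}{569} = - \frac{93925685402}{154117633}$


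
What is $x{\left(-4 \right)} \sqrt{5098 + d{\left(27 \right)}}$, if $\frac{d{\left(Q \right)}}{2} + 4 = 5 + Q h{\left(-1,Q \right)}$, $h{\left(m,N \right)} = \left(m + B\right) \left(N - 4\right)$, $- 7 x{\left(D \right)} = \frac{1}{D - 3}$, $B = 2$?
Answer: $\frac{\sqrt{6342}}{49} \approx 1.6252$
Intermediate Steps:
$x{\left(D \right)} = - \frac{1}{7 \left(-3 + D\right)}$ ($x{\left(D \right)} = - \frac{1}{7 \left(D - 3\right)} = - \frac{1}{7 \left(-3 + D\right)}$)
$h{\left(m,N \right)} = \left(-4 + N\right) \left(2 + m\right)$ ($h{\left(m,N \right)} = \left(m + 2\right) \left(N - 4\right) = \left(2 + m\right) \left(-4 + N\right) = \left(-4 + N\right) \left(2 + m\right)$)
$d{\left(Q \right)} = 2 + 2 Q \left(-4 + Q\right)$ ($d{\left(Q \right)} = -8 + 2 \left(5 + Q \left(-8 - -4 + 2 Q + Q \left(-1\right)\right)\right) = -8 + 2 \left(5 + Q \left(-8 + 4 + 2 Q - Q\right)\right) = -8 + 2 \left(5 + Q \left(-4 + Q\right)\right) = -8 + \left(10 + 2 Q \left(-4 + Q\right)\right) = 2 + 2 Q \left(-4 + Q\right)$)
$x{\left(-4 \right)} \sqrt{5098 + d{\left(27 \right)}} = - \frac{1}{-21 + 7 \left(-4\right)} \sqrt{5098 + \left(2 + 2 \cdot 27 \left(-4 + 27\right)\right)} = - \frac{1}{-21 - 28} \sqrt{5098 + \left(2 + 2 \cdot 27 \cdot 23\right)} = - \frac{1}{-49} \sqrt{5098 + \left(2 + 1242\right)} = \left(-1\right) \left(- \frac{1}{49}\right) \sqrt{5098 + 1244} = \frac{\sqrt{6342}}{49}$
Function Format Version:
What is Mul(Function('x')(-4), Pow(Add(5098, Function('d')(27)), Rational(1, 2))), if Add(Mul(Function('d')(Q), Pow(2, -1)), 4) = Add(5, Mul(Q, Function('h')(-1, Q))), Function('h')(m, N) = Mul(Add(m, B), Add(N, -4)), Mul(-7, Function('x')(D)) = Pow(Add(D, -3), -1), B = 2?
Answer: Mul(Rational(1, 49), Pow(6342, Rational(1, 2))) ≈ 1.6252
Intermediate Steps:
Function('x')(D) = Mul(Rational(-1, 7), Pow(Add(-3, D), -1)) (Function('x')(D) = Mul(Rational(-1, 7), Pow(Add(D, -3), -1)) = Mul(Rational(-1, 7), Pow(Add(-3, D), -1)))
Function('h')(m, N) = Mul(Add(-4, N), Add(2, m)) (Function('h')(m, N) = Mul(Add(m, 2), Add(N, -4)) = Mul(Add(2, m), Add(-4, N)) = Mul(Add(-4, N), Add(2, m)))
Function('d')(Q) = Add(2, Mul(2, Q, Add(-4, Q))) (Function('d')(Q) = Add(-8, Mul(2, Add(5, Mul(Q, Add(-8, Mul(-4, -1), Mul(2, Q), Mul(Q, -1)))))) = Add(-8, Mul(2, Add(5, Mul(Q, Add(-8, 4, Mul(2, Q), Mul(-1, Q)))))) = Add(-8, Mul(2, Add(5, Mul(Q, Add(-4, Q))))) = Add(-8, Add(10, Mul(2, Q, Add(-4, Q)))) = Add(2, Mul(2, Q, Add(-4, Q))))
Mul(Function('x')(-4), Pow(Add(5098, Function('d')(27)), Rational(1, 2))) = Mul(Mul(-1, Pow(Add(-21, Mul(7, -4)), -1)), Pow(Add(5098, Add(2, Mul(2, 27, Add(-4, 27)))), Rational(1, 2))) = Mul(Mul(-1, Pow(Add(-21, -28), -1)), Pow(Add(5098, Add(2, Mul(2, 27, 23))), Rational(1, 2))) = Mul(Mul(-1, Pow(-49, -1)), Pow(Add(5098, Add(2, 1242)), Rational(1, 2))) = Mul(Mul(-1, Rational(-1, 49)), Pow(Add(5098, 1244), Rational(1, 2))) = Mul(Rational(1, 49), Pow(6342, Rational(1, 2)))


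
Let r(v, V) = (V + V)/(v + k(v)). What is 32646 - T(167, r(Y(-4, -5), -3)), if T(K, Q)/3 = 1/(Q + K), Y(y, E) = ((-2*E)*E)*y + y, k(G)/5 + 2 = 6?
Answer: 196234998/6011 ≈ 32646.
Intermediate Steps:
k(G) = 20 (k(G) = -10 + 5*6 = -10 + 30 = 20)
Y(y, E) = y - 2*y*E**2 (Y(y, E) = (-2*E**2)*y + y = -2*y*E**2 + y = y - 2*y*E**2)
r(v, V) = 2*V/(20 + v) (r(v, V) = (V + V)/(v + 20) = (2*V)/(20 + v) = 2*V/(20 + v))
T(K, Q) = 3/(K + Q) (T(K, Q) = 3/(Q + K) = 3/(K + Q))
32646 - T(167, r(Y(-4, -5), -3)) = 32646 - 3/(167 + 2*(-3)/(20 - 4*(1 - 2*(-5)**2))) = 32646 - 3/(167 + 2*(-3)/(20 - 4*(1 - 2*25))) = 32646 - 3/(167 + 2*(-3)/(20 - 4*(1 - 50))) = 32646 - 3/(167 + 2*(-3)/(20 - 4*(-49))) = 32646 - 3/(167 + 2*(-3)/(20 + 196)) = 32646 - 3/(167 + 2*(-3)/216) = 32646 - 3/(167 + 2*(-3)*(1/216)) = 32646 - 3/(167 - 1/36) = 32646 - 3/6011/36 = 32646 - 3*36/6011 = 32646 - 1*108/6011 = 32646 - 108/6011 = 196234998/6011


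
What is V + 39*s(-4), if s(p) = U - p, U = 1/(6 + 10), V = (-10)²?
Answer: 4135/16 ≈ 258.44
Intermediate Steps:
V = 100
U = 1/16 ≈ 0.062500
s(p) = 1/16 - p
V + 39*s(-4) = 100 + 39*(1/16 - 1*(-4)) = 100 + 39*(1/16 + 4) = 100 + 39*(65/16) = 100 + 2535/16 = 4135/16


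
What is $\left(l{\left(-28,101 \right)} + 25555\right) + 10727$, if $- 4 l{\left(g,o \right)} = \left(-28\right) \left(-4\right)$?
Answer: $36254$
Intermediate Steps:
$l{\left(g,o \right)} = -28$ ($l{\left(g,o \right)} = - \frac{\left(-28\right) \left(-4\right)}{4} = \left(- \frac{1}{4}\right) 112 = -28$)
$\left(l{\left(-28,101 \right)} + 25555\right) + 10727 = \left(-28 + 25555\right) + 10727 = 25527 + 10727 = 36254$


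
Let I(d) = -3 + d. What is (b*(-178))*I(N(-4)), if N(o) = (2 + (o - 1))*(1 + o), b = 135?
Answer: -144180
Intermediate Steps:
N(o) = (1 + o)² (N(o) = (2 + (-1 + o))*(1 + o) = (1 + o)*(1 + o) = (1 + o)²)
(b*(-178))*I(N(-4)) = (135*(-178))*(-3 + (1 - 4)²) = -24030*(-3 + (-3)²) = -24030*(-3 + 9) = -24030*6 = -144180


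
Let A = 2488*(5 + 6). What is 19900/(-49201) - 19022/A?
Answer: -740262311/673266484 ≈ -1.0995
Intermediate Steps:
A = 27368 (A = 2488*11 = 27368)
19900/(-49201) - 19022/A = 19900/(-49201) - 19022/27368 = 19900*(-1/49201) - 19022*1/27368 = -19900/49201 - 9511/13684 = -740262311/673266484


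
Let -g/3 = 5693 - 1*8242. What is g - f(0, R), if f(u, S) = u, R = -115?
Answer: 7647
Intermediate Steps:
g = 7647 (g = -3*(5693 - 1*8242) = -3*(5693 - 8242) = -3*(-2549) = 7647)
g - f(0, R) = 7647 - 1*0 = 7647 + 0 = 7647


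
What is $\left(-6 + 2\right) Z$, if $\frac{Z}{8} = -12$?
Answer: $384$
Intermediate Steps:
$Z = -96$ ($Z = 8 \left(-12\right) = -96$)
$\left(-6 + 2\right) Z = \left(-6 + 2\right) \left(-96\right) = \left(-4\right) \left(-96\right) = 384$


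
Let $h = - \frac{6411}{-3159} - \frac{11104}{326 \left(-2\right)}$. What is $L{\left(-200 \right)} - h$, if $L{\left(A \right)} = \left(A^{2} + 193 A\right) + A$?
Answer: $\frac{202695341}{171639} \approx 1180.9$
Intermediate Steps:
$h = \frac{3271459}{171639}$ ($h = \left(-6411\right) \left(- \frac{1}{3159}\right) - \frac{11104}{-652} = \frac{2137}{1053} - - \frac{2776}{163} = \frac{2137}{1053} + \frac{2776}{163} = \frac{3271459}{171639} \approx 19.06$)
$L{\left(A \right)} = A^{2} + 194 A$
$L{\left(-200 \right)} - h = - 200 \left(194 - 200\right) - \frac{3271459}{171639} = \left(-200\right) \left(-6\right) - \frac{3271459}{171639} = 1200 - \frac{3271459}{171639} = \frac{202695341}{171639}$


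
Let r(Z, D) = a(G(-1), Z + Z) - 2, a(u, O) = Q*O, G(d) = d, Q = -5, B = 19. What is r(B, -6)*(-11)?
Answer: 2112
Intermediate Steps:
a(u, O) = -5*O
r(Z, D) = -2 - 10*Z (r(Z, D) = -5*(Z + Z) - 2 = -10*Z - 2 = -2 - 10*Z)
r(B, -6)*(-11) = (-2 - 10*19)*(-11) = (-2 - 190)*(-11) = -192*(-11) = 2112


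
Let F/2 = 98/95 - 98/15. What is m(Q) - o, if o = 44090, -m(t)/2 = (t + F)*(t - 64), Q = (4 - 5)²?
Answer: -4308292/95 ≈ -45350.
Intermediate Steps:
Q = 1 (Q = (-1)² = 1)
F = -3136/285 (F = 2*(98/95 - 98/15) = 2*(-1568/285) = -3136/285 ≈ -11.004)
m(t) = -2*(-64 + t)*(-3136/285 + t) (m(t) = -2*(t - 3136/285)*(t - 64) = -2*(-3136/285 + t)*(-64 + t) = -2*(-64 + t)*(-3136/285 + t))
m(Q) - o = (-401408/285 - 2*1² + (42752/285)*1) - 1*44090 = (-401408/285 - 2*1 + 42752/285) - 44090 = (-401408/285 - 2 + 42752/285) - 44090 = -119742/95 - 44090 = -4308292/95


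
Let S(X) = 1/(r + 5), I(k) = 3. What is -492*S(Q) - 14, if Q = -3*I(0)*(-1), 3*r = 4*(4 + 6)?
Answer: -2246/55 ≈ -40.836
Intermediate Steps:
r = 40/3 (r = (4*(4 + 6))/3 = (4*10)/3 = (⅓)*40 = 40/3 ≈ 13.333)
Q = 9 (Q = -3*3*(-1) = -9*(-1) = 9)
S(X) = 3/55 (S(X) = 1/(40/3 + 5) = 1/(55/3) = 3/55)
-492*S(Q) - 14 = -492*3/55 - 14 = -1476/55 - 14 = -2246/55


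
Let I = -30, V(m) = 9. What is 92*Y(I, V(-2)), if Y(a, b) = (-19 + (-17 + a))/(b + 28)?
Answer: -6072/37 ≈ -164.11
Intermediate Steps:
Y(a, b) = (-36 + a)/(28 + b)
92*Y(I, V(-2)) = 92*((-36 - 30)/(28 + 9)) = 92*(-66/37) = -6072/37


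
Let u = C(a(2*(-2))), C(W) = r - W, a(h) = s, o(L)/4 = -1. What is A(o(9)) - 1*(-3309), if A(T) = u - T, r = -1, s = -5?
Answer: 3317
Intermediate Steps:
o(L) = -4 (o(L) = 4*(-1) = -4)
a(h) = -5
C(W) = -1 - W
u = 4 (u = -1 - 1*(-5) = -1 + 5 = 4)
A(T) = 4 - T
A(o(9)) - 1*(-3309) = (4 - 1*(-4)) - 1*(-3309) = (4 + 4) + 3309 = 8 + 3309 = 3317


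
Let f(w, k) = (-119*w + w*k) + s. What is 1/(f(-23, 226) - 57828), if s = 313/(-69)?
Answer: -69/4160254 ≈ -1.6586e-5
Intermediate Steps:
s = -313/69 (s = 313*(-1/69) = -313/69 ≈ -4.5362)
f(w, k) = -313/69 - 119*w + k*w (f(w, k) = (-119*w + w*k) - 313/69 = (-119*w + k*w) - 313/69 = -313/69 - 119*w + k*w)
1/(f(-23, 226) - 57828) = 1/((-313/69 - 119*(-23) + 226*(-23)) - 57828) = 1/((-313/69 + 2737 - 5198) - 57828) = 1/(-170122/69 - 57828) = 1/(-4160254/69) = -69/4160254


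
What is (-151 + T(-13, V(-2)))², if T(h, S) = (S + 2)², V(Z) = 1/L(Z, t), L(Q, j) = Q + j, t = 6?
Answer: 5452225/256 ≈ 21298.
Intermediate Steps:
V(Z) = 1/(6 + Z) (V(Z) = 1/(Z + 6) = 1/(6 + Z))
T(h, S) = (2 + S)²
(-151 + T(-13, V(-2)))² = (-151 + (2 + 1/(6 - 2))²)² = (-151 + (2 + 1/4)²)² = (-151 + (2 + ¼)²)² = (-151 + (9/4)²)² = (-151 + 81/16)² = (-2335/16)² = 5452225/256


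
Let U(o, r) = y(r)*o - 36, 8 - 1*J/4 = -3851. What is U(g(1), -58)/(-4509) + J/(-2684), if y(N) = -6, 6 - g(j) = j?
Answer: -5785315/1008513 ≈ -5.7365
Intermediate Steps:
J = 15436 (J = 32 - 4*(-3851) = 32 + 15404 = 15436)
g(j) = 6 - j
U(o, r) = -36 - 6*o (U(o, r) = -6*o - 36 = -36 - 6*o)
U(g(1), -58)/(-4509) + J/(-2684) = (-36 - 6*(6 - 1*1))/(-4509) + 15436/(-2684) = (-36 - 6*(6 - 1))*(-1/4509) + 15436*(-1/2684) = (-36 - 6*5)*(-1/4509) - 3859/671 = (-36 - 30)*(-1/4509) - 3859/671 = -66*(-1/4509) - 3859/671 = 22/1503 - 3859/671 = -5785315/1008513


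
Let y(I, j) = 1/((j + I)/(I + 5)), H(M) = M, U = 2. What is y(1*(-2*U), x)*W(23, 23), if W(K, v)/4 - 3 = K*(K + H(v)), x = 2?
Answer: -2122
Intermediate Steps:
W(K, v) = 12 + 4*K*(K + v) (W(K, v) = 12 + 4*(K*(K + v)) = 12 + 4*K*(K + v))
y(I, j) = (5 + I)/(I + j) (y(I, j) = 1/((I + j)/(5 + I)) = (5 + I)/(I + j))
y(1*(-2*U), x)*W(23, 23) = ((5 + 1*(-2*2))/(1*(-2*2) + 2))*(12 + 4*23² + 4*23*23) = ((5 + 1*(-4))/(1*(-4) + 2))*(12 + 4*529 + 2116) = ((5 - 4)/(-4 + 2))*(12 + 2116 + 2116) = (1/(-2))*4244 = -½*1*4244 = -½*4244 = -2122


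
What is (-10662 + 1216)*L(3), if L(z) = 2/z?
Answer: -18892/3 ≈ -6297.3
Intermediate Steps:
(-10662 + 1216)*L(3) = (-10662 + 1216)*(2/3) = -18892/3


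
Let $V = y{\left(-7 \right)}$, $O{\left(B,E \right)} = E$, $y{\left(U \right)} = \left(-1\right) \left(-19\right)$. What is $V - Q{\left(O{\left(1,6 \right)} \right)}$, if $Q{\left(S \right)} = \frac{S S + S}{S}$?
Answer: $12$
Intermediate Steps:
$y{\left(U \right)} = 19$
$Q{\left(S \right)} = \frac{S + S^{2}}{S}$ ($Q{\left(S \right)} = \frac{S^{2} + S}{S} = \frac{S + S^{2}}{S}$)
$V = 19$
$V - Q{\left(O{\left(1,6 \right)} \right)} = 19 - \left(1 + 6\right) = 19 - 7 = 12$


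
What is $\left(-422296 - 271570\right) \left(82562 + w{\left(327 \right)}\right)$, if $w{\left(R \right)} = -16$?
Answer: $-57275862836$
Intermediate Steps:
$\left(-422296 - 271570\right) \left(82562 + w{\left(327 \right)}\right) = \left(-422296 - 271570\right) \left(82562 - 16\right) = \left(-693866\right) 82546 = -57275862836$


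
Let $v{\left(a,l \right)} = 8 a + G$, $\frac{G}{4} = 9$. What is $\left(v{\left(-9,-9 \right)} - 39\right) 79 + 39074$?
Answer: $33149$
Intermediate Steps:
$G = 36$ ($G = 4 \cdot 9 = 36$)
$v{\left(a,l \right)} = 36 + 8 a$ ($v{\left(a,l \right)} = 8 a + 36 = 36 + 8 a$)
$\left(v{\left(-9,-9 \right)} - 39\right) 79 + 39074 = \left(\left(36 + 8 \left(-9\right)\right) - 39\right) 79 + 39074 = \left(\left(36 - 72\right) - 39\right) 79 + 39074 = \left(-36 - 39\right) 79 + 39074 = \left(-75\right) 79 + 39074 = -5925 + 39074 = 33149$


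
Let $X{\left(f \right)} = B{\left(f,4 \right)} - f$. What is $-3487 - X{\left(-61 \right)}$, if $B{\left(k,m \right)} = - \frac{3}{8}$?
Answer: $- \frac{28381}{8} \approx -3547.6$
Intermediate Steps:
$B{\left(k,m \right)} = - \frac{3}{8}$ ($B{\left(k,m \right)} = \left(-3\right) \frac{1}{8} = - \frac{3}{8}$)
$X{\left(f \right)} = - \frac{3}{8} - f$
$-3487 - X{\left(-61 \right)} = -3487 - \left(- \frac{3}{8} - -61\right) = -3487 - \left(- \frac{3}{8} + 61\right) = -3487 - \frac{485}{8} = - \frac{28381}{8}$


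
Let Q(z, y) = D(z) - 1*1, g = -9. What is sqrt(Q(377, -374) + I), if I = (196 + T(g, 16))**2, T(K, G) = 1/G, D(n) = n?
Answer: 5*sqrt(397481)/16 ≈ 197.02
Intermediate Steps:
Q(z, y) = -1 + z (Q(z, y) = z - 1*1 = z - 1 = -1 + z)
I = 9840769/256 (I = (196 + 1/16)**2 = (3137/16)**2 = 9840769/256 ≈ 38441.)
sqrt(Q(377, -374) + I) = sqrt((-1 + 377) + 9840769/256) = sqrt(376 + 9840769/256) = sqrt(9937025/256) = 5*sqrt(397481)/16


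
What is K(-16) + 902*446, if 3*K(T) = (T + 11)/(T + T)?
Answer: 38620037/96 ≈ 4.0229e+5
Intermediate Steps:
K(T) = (11 + T)/(6*T) (K(T) = ((T + 11)/(T + T))/3 = ((11 + T)/((2*T)))/3 = ((11 + T)*(1/(2*T)))/3 = ((11 + T)/(2*T))/3 = (11 + T)/(6*T))
K(-16) + 902*446 = (⅙)*(11 - 16)/(-16) + 902*446 = (⅙)*(-1/16)*(-5) + 402292 = 5/96 + 402292 = 38620037/96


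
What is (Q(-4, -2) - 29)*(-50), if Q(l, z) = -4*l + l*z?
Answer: 250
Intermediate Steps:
(Q(-4, -2) - 29)*(-50) = (-4*(-4 - 2) - 29)*(-50) = (-4*(-6) - 29)*(-50) = (24 - 29)*(-50) = -5*(-50) = 250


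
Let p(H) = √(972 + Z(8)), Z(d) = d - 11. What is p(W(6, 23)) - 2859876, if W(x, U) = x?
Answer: -2859876 + √969 ≈ -2.8598e+6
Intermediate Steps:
Z(d) = -11 + d
p(H) = √969 (p(H) = √(972 + (-11 + 8)) = √(972 - 3) = √969)
p(W(6, 23)) - 2859876 = √969 - 2859876 = -2859876 + √969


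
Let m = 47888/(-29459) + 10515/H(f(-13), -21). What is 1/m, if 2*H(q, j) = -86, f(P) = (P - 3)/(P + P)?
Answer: -1266737/311820569 ≈ -0.0040624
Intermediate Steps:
f(P) = (-3 + P)/(2*P) (f(P) = (-3 + P)/((2*P)) = (-3 + P)*(1/(2*P)) = (-3 + P)/(2*P))
H(q, j) = -43 (H(q, j) = (½)*(-86) = -43)
m = -311820569/1266737 (m = 47888/(-29459) + 10515/(-43) = 47888*(-1/29459) + 10515*(-1/43) = -47888/29459 - 10515/43 = -311820569/1266737 ≈ -246.16)
1/m = 1/(-311820569/1266737) = -1266737/311820569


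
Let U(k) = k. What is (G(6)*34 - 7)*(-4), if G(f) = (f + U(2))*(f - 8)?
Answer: 2204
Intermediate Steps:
G(f) = (-8 + f)*(2 + f) (G(f) = (f + 2)*(f - 8) = (2 + f)*(-8 + f) = (-8 + f)*(2 + f))
(G(6)*34 - 7)*(-4) = ((-16 + 6² - 6*6)*34 - 7)*(-4) = ((-16 + 36 - 36)*34 - 7)*(-4) = (-16*34 - 7)*(-4) = (-544 - 7)*(-4) = -551*(-4) = 2204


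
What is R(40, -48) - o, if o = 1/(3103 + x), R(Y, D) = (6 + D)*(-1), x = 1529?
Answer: 194543/4632 ≈ 42.000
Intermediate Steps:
R(Y, D) = -6 - D
o = 1/4632 (o = 1/(3103 + 1529) = 1/4632 ≈ 0.00021589)
R(40, -48) - o = (-6 - 1*(-48)) - 1*1/4632 = (-6 + 48) - 1/4632 = 42 - 1/4632 = 194543/4632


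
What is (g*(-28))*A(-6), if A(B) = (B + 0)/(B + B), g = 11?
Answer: -154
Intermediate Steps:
A(B) = 1/2 (A(B) = B/((2*B)) = B*(1/(2*B)) = 1/2)
(g*(-28))*A(-6) = (11*(-28))*(1/2) = -308*1/2 = -154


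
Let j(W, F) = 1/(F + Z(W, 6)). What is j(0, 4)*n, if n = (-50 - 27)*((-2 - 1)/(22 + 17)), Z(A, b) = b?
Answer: 77/130 ≈ 0.59231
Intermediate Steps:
j(W, F) = 1/(6 + F) (j(W, F) = 1/(F + 6) = 1/(6 + F))
n = 77/13 (n = -(-231)/39 = -77*(-1/13) = 77/13 ≈ 5.9231)
j(0, 4)*n = (77/13)/(6 + 4) = (77/13)/10 = (1/10)*(77/13) = 77/130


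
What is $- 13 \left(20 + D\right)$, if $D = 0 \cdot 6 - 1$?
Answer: $-247$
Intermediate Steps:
$D = -1$ ($D = 0 - 1 = -1$)
$- 13 \left(20 + D\right) = - 13 \left(20 - 1\right) = \left(-13\right) 19 = -247$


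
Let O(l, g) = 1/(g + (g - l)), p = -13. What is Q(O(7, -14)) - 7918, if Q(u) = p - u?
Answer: -277584/35 ≈ -7931.0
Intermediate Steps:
O(l, g) = 1/(-l + 2*g)
Q(u) = -13 - u
Q(O(7, -14)) - 7918 = (-13 - 1/(-1*7 + 2*(-14))) - 7918 = (-13 - 1/(-7 - 28)) - 7918 = (-13 - 1/(-35)) - 7918 = (-13 - 1*(-1/35)) - 7918 = (-13 + 1/35) - 7918 = -454/35 - 7918 = -277584/35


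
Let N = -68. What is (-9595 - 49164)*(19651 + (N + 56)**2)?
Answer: -1163134405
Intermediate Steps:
(-9595 - 49164)*(19651 + (N + 56)**2) = (-9595 - 49164)*(19651 + (-68 + 56)**2) = -58759*(19651 + (-12)**2) = -58759*(19651 + 144) = -58759*19795 = -1163134405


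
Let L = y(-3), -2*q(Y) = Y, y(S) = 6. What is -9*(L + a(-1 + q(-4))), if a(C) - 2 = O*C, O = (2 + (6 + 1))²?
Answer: -801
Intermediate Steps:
q(Y) = -Y/2
O = 81 (O = (2 + 7)² = 9² = 81)
L = 6
a(C) = 2 + 81*C
-9*(L + a(-1 + q(-4))) = -9*(6 + (2 + 81*(-1 - ½*(-4)))) = -9*(6 + (2 + 81*(-1 + 2))) = -9*(6 + (2 + 81*1)) = -9*(6 + (2 + 81)) = -9*(6 + 83) = -9*89 = -801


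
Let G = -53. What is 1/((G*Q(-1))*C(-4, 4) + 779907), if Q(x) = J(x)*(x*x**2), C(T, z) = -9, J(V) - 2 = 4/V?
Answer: 1/780861 ≈ 1.2806e-6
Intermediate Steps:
J(V) = 2 + 4/V
Q(x) = x**3*(2 + 4/x) (Q(x) = (2 + 4/x)*(x*x**2) = (2 + 4/x)*x**3 = x**3*(2 + 4/x))
1/((G*Q(-1))*C(-4, 4) + 779907) = 1/(-106*(-1)**2*(2 - 1)*(-9) + 779907) = 1/(-106*(-9) + 779907) = 1/(954 + 779907) = 1/780861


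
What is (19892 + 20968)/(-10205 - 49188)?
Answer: -40860/59393 ≈ -0.68796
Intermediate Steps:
(19892 + 20968)/(-10205 - 49188) = 40860/(-59393) = 40860*(-1/59393) = -40860/59393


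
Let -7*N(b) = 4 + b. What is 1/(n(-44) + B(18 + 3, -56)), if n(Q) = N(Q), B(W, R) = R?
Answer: -7/352 ≈ -0.019886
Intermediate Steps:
N(b) = -4/7 - b/7 (N(b) = -(4 + b)/7 = -4/7 - b/7)
n(Q) = -4/7 - Q/7
1/(n(-44) + B(18 + 3, -56)) = 1/((-4/7 - ⅐*(-44)) - 56) = 1/((-4/7 + 44/7) - 56) = 1/(40/7 - 56) = 1/(-352/7) = -7/352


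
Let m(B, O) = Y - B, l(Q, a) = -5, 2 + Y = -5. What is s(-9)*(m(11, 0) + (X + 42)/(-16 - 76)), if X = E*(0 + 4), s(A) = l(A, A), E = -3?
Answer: 4215/46 ≈ 91.630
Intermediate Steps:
Y = -7 (Y = -2 - 5 = -7)
s(A) = -5
m(B, O) = -7 - B
X = -12 (X = -3*(0 + 4) = -3*4 = -12)
s(-9)*(m(11, 0) + (X + 42)/(-16 - 76)) = -5*((-7 - 1*11) + (-12 + 42)/(-16 - 76)) = -5*((-7 - 11) + 30/(-92)) = -5*(-18 + 30*(-1/92)) = -5*(-18 - 15/46) = -5*(-843/46) = 4215/46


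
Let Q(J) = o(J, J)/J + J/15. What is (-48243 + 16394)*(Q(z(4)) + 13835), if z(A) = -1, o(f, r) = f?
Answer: -6609909611/15 ≈ -4.4066e+8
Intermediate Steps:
Q(J) = 1 + J/15 (Q(J) = J/J + J/15 = 1 + J*(1/15) = 1 + J/15)
(-48243 + 16394)*(Q(z(4)) + 13835) = (-48243 + 16394)*((1 + (1/15)*(-1)) + 13835) = -31849*((1 - 1/15) + 13835) = -31849*(14/15 + 13835) = -31849*207539/15 = -6609909611/15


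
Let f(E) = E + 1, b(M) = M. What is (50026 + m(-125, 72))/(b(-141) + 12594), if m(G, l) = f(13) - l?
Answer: 16656/4151 ≈ 4.0125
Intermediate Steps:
f(E) = 1 + E
m(G, l) = 14 - l (m(G, l) = (1 + 13) - l = 14 - l)
(50026 + m(-125, 72))/(b(-141) + 12594) = (50026 + (14 - 1*72))/(-141 + 12594) = (50026 + (14 - 72))/12453 = (50026 - 58)*(1/12453) = 49968*(1/12453) = 16656/4151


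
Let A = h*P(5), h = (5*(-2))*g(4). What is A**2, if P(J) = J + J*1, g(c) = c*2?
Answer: 640000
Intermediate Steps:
g(c) = 2*c
P(J) = 2*J (P(J) = J + J = 2*J)
h = -80 (h = (5*(-2))*(2*4) = -10*8 = -80)
A = -800 (A = -160*5 = -80*10 = -800)
A**2 = (-800)**2 = 640000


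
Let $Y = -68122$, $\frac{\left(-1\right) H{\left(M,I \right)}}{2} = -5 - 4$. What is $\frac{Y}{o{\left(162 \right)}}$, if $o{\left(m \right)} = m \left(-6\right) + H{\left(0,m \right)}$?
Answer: $\frac{34061}{477} \approx 71.407$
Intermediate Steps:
$H{\left(M,I \right)} = 18$ ($H{\left(M,I \right)} = - 2 \left(-5 - 4\right) = \left(-2\right) \left(-9\right) = 18$)
$o{\left(m \right)} = 18 - 6 m$ ($o{\left(m \right)} = m \left(-6\right) + 18 = - 6 m + 18 = 18 - 6 m$)
$\frac{Y}{o{\left(162 \right)}} = - \frac{68122}{18 - 972} = - \frac{68122}{-954} = \left(-68122\right) \left(- \frac{1}{954}\right) = \frac{34061}{477}$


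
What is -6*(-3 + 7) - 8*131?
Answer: -1072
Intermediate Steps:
-6*(-3 + 7) - 8*131 = -6*4 - 1048 = -24 - 1048 = -1072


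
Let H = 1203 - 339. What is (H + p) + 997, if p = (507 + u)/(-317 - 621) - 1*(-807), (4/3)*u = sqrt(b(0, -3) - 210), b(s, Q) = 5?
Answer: 2502077/938 - 3*I*sqrt(205)/3752 ≈ 2667.5 - 0.011448*I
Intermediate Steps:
u = 3*I*sqrt(205)/4 (u = 3*sqrt(5 - 210)/4 = 3*sqrt(-205)/4 = 3*(I*sqrt(205))/4 = 3*I*sqrt(205)/4 ≈ 10.738*I)
H = 864
p = 756459/938 - 3*I*sqrt(205)/3752 (p = (507 + 3*I*sqrt(205)/4)/(-317 - 621) - 1*(-807) = (507 + 3*I*sqrt(205)/4)/(-938) + 807 = (507 + 3*I*sqrt(205)/4)*(-1/938) + 807 = (-507/938 - 3*I*sqrt(205)/3752) + 807 = 756459/938 - 3*I*sqrt(205)/3752 ≈ 806.46 - 0.011448*I)
(H + p) + 997 = (864 + (756459/938 - 3*I*sqrt(205)/3752)) + 997 = (1566891/938 - 3*I*sqrt(205)/3752) + 997 = 2502077/938 - 3*I*sqrt(205)/3752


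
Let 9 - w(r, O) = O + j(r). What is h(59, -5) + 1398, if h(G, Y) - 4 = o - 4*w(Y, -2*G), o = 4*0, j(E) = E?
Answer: 874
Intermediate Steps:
w(r, O) = 9 - O - r (w(r, O) = 9 - (O + r) = 9 + (-O - r) = 9 - O - r)
o = 0
h(G, Y) = -32 - 8*G + 4*Y (h(G, Y) = 4 + (0 - 4*(9 - (-2)*G - Y)) = 4 + (0 - 4*(9 + 2*G - Y)) = 4 + (0 - 4*(9 - Y + 2*G)) = 4 + (0 + (-36 - 8*G + 4*Y)) = 4 + (-36 - 8*G + 4*Y) = -32 - 8*G + 4*Y)
h(59, -5) + 1398 = (-32 - 8*59 + 4*(-5)) + 1398 = (-32 - 472 - 20) + 1398 = -524 + 1398 = 874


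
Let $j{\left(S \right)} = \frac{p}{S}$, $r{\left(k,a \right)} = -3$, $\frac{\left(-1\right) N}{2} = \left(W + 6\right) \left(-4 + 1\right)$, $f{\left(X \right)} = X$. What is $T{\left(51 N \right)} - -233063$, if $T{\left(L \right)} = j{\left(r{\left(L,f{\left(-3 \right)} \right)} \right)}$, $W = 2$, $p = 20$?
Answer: $\frac{699169}{3} \approx 2.3306 \cdot 10^{5}$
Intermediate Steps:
$N = 48$ ($N = - 2 \left(2 + 6\right) \left(-4 + 1\right) = - 2 \cdot 8 \left(-3\right) = \left(-2\right) \left(-24\right) = 48$)
$j{\left(S \right)} = \frac{20}{S}$
$T{\left(L \right)} = - \frac{20}{3}$ ($T{\left(L \right)} = \frac{20}{-3} = 20 \left(- \frac{1}{3}\right) = - \frac{20}{3}$)
$T{\left(51 N \right)} - -233063 = - \frac{20}{3} - -233063 = - \frac{20}{3} + 233063 = \frac{699169}{3}$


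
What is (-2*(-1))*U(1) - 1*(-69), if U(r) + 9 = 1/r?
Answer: 53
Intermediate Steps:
U(r) = -9 + 1/r
(-2*(-1))*U(1) - 1*(-69) = (-2*(-1))*(-9 + 1/1) - 1*(-69) = 2*(-9 + 1) + 69 = 2*(-8) + 69 = -16 + 69 = 53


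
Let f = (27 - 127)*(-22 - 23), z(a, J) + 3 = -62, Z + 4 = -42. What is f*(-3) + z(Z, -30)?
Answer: -13565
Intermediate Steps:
Z = -46 (Z = -4 - 42 = -46)
z(a, J) = -65 (z(a, J) = -3 - 62 = -65)
f = 4500 (f = -100*(-45) = 4500)
f*(-3) + z(Z, -30) = 4500*(-3) - 65 = -13500 - 65 = -13565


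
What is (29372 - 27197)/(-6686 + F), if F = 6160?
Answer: -2175/526 ≈ -4.1350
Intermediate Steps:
(29372 - 27197)/(-6686 + F) = (29372 - 27197)/(-6686 + 6160) = 2175/(-526) = 2175*(-1/526) = -2175/526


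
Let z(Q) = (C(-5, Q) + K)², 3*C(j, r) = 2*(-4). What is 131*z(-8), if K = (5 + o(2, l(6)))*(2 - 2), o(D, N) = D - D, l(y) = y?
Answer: 8384/9 ≈ 931.56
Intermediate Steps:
o(D, N) = 0
C(j, r) = -8/3 (C(j, r) = (2*(-4))/3 = (⅓)*(-8) = -8/3)
K = 0 (K = (5 + 0)*(2 - 2) = 5*0 = 0)
z(Q) = 64/9 (z(Q) = (-8/3 + 0)² = (-8/3)² = 64/9)
131*z(-8) = 131*(64/9) = 8384/9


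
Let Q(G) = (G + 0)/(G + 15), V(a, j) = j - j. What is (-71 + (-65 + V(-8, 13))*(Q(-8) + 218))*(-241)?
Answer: 23899247/7 ≈ 3.4142e+6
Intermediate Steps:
V(a, j) = 0
Q(G) = G/(15 + G)
(-71 + (-65 + V(-8, 13))*(Q(-8) + 218))*(-241) = (-71 + (-65 + 0)*(-8/(15 - 8) + 218))*(-241) = (-71 - 65*(-8/7 + 218))*(-241) = (-71 - 65*1518/7)*(-241) = (-71 - 98670/7)*(-241) = -99167/7*(-241) = 23899247/7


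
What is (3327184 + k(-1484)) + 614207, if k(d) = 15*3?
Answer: 3941436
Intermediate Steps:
k(d) = 45
(3327184 + k(-1484)) + 614207 = (3327184 + 45) + 614207 = 3327229 + 614207 = 3941436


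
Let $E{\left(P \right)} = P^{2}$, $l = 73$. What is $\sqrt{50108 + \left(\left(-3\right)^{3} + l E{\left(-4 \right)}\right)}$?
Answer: $\sqrt{51249} \approx 226.38$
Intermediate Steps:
$\sqrt{50108 + \left(\left(-3\right)^{3} + l E{\left(-4 \right)}\right)} = \sqrt{50108 + \left(\left(-3\right)^{3} + 73 \left(-4\right)^{2}\right)} = \sqrt{50108 + \left(-27 + 73 \cdot 16\right)} = \sqrt{50108 + \left(-27 + 1168\right)} = \sqrt{50108 + 1141} = \sqrt{51249}$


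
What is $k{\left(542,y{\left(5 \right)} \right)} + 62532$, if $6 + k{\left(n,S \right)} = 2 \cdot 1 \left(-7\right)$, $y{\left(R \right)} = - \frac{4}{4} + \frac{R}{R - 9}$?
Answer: $62512$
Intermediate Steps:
$y{\left(R \right)} = -1 + \frac{R}{-9 + R}$ ($y{\left(R \right)} = \left(-4\right) \frac{1}{4} + \frac{R}{-9 + R} = -1 + \frac{R}{-9 + R}$)
$k{\left(n,S \right)} = -20$ ($k{\left(n,S \right)} = -6 + 2 \cdot 1 \left(-7\right) = -6 + 2 \left(-7\right) = -6 - 14 = -20$)
$k{\left(542,y{\left(5 \right)} \right)} + 62532 = -20 + 62532 = 62512$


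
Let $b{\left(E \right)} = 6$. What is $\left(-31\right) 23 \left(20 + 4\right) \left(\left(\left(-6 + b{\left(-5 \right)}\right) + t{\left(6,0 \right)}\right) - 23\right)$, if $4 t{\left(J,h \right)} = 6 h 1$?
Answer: $393576$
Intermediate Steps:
$t{\left(J,h \right)} = \frac{3 h}{2}$ ($t{\left(J,h \right)} = \frac{6 h 1}{4} = \frac{6 h}{4} = \frac{3 h}{2}$)
$\left(-31\right) 23 \left(20 + 4\right) \left(\left(\left(-6 + b{\left(-5 \right)}\right) + t{\left(6,0 \right)}\right) - 23\right) = \left(-31\right) 23 \left(20 + 4\right) \left(\left(\left(-6 + 6\right) + \frac{3}{2} \cdot 0\right) - 23\right) = - 713 \cdot 24 \left(\left(0 + 0\right) - 23\right) = - 713 \cdot 24 \left(0 - 23\right) = - 713 \cdot 24 \left(-23\right) = \left(-713\right) \left(-552\right) = 393576$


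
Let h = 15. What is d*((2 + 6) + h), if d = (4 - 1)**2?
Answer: 207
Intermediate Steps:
d = 9 (d = 3**2 = 9)
d*((2 + 6) + h) = 9*((2 + 6) + 15) = 9*(8 + 15) = 9*23 = 207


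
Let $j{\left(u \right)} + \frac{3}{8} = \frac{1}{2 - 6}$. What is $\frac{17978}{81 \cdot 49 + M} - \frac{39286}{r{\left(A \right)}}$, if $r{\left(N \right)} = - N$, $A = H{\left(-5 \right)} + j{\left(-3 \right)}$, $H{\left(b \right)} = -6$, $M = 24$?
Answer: $- \frac{1253999150}{211629} \approx -5925.5$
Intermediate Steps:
$j{\left(u \right)} = - \frac{5}{8}$ ($j{\left(u \right)} = - \frac{3}{8} + \frac{1}{2 - 6} = - \frac{3}{8} + \frac{1}{-4} = - \frac{3}{8} - \frac{1}{4} = - \frac{5}{8}$)
$A = - \frac{53}{8}$ ($A = -6 - \frac{5}{8} = - \frac{53}{8} \approx -6.625$)
$\frac{17978}{81 \cdot 49 + M} - \frac{39286}{r{\left(A \right)}} = \frac{17978}{81 \cdot 49 + 24} - \frac{39286}{\left(-1\right) \left(- \frac{53}{8}\right)} = \frac{17978}{3969 + 24} - \frac{39286}{\frac{53}{8}} = \frac{17978}{3993} - \frac{314288}{53} = - \frac{1253999150}{211629}$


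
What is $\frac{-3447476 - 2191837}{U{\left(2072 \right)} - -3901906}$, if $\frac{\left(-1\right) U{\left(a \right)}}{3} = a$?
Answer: $- \frac{5639313}{3895690} \approx -1.4476$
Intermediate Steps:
$U{\left(a \right)} = - 3 a$
$\frac{-3447476 - 2191837}{U{\left(2072 \right)} - -3901906} = \frac{-3447476 - 2191837}{\left(-3\right) 2072 - -3901906} = - \frac{5639313}{-6216 + 3901906} = - \frac{5639313}{3895690}$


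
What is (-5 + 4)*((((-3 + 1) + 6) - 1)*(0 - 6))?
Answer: 18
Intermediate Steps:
(-5 + 4)*((((-3 + 1) + 6) - 1)*(0 - 6)) = -((-2 + 6) - 1)*(-6) = -(4 - 1)*(-6) = -3*(-6) = -1*(-18) = 18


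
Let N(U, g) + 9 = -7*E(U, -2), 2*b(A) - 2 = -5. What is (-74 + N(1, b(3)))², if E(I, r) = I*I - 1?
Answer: 6889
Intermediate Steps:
E(I, r) = -1 + I² (E(I, r) = I² - 1 = -1 + I²)
b(A) = -3/2 (b(A) = 1 + (½)*(-5) = 1 - 5/2 = -3/2)
N(U, g) = -2 - 7*U² (N(U, g) = -9 - 7*(-1 + U²) = -9 + (7 - 7*U²) = -2 - 7*U²)
(-74 + N(1, b(3)))² = (-74 + (-2 - 7*1²))² = (-74 + (-2 - 7*1))² = (-74 + (-2 - 7))² = (-74 - 9)² = (-83)² = 6889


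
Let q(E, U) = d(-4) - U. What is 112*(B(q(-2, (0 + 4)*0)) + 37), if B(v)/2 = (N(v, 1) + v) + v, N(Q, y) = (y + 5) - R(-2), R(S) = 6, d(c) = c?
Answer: 2352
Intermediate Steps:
N(Q, y) = -1 + y (N(Q, y) = (y + 5) - 1*6 = (5 + y) - 6 = -1 + y)
q(E, U) = -4 - U
B(v) = 4*v (B(v) = 2*(((-1 + 1) + v) + v) = 2*((0 + v) + v) = 2*(v + v) = 2*(2*v) = 4*v)
112*(B(q(-2, (0 + 4)*0)) + 37) = 112*(4*(-4 - (0 + 4)*0) + 37) = 112*(4*(-4 - 4*0) + 37) = 112*(4*(-4 - 1*0) + 37) = 112*(4*(-4 + 0) + 37) = 112*(4*(-4) + 37) = 112*(-16 + 37) = 112*21 = 2352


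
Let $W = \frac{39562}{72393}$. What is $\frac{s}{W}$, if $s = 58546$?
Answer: $\frac{2119160289}{19781} \approx 1.0713 \cdot 10^{5}$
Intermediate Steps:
$W = \frac{39562}{72393}$ ($W = 39562 \cdot \frac{1}{72393} = \frac{39562}{72393} \approx 0.54649$)
$\frac{s}{W} = \frac{58546}{\frac{39562}{72393}} = 58546 \cdot \frac{72393}{39562} = \frac{2119160289}{19781}$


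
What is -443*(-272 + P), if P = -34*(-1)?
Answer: 105434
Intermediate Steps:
P = 34
-443*(-272 + P) = -443*(-272 + 34) = -443*(-238) = 105434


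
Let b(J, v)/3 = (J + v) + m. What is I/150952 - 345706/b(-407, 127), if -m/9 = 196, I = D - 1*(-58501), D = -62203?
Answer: 6520288931/115704708 ≈ 56.353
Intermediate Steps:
I = -3702 (I = -62203 - 1*(-58501) = -62203 + 58501 = -3702)
m = -1764 (m = -9*196 = -1764)
b(J, v) = -5292 + 3*J + 3*v (b(J, v) = 3*((J + v) - 1764) = 3*(-1764 + J + v) = -5292 + 3*J + 3*v)
I/150952 - 345706/b(-407, 127) = -3702/150952 - 345706/(-5292 + 3*(-407) + 3*127) = -3702*1/150952 - 345706/(-5292 - 1221 + 381) = -1851/75476 - 345706/(-6132) = -1851/75476 - 345706*(-1/6132) = -1851/75476 + 172853/3066 = 6520288931/115704708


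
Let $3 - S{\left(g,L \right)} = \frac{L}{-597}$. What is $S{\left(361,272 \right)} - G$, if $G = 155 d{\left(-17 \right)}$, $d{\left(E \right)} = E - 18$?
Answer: $\frac{3240788}{597} \approx 5428.5$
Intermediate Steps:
$d{\left(E \right)} = -18 + E$
$S{\left(g,L \right)} = 3 + \frac{L}{597}$ ($S{\left(g,L \right)} = 3 - \frac{L}{-597} = 3 - L \left(- \frac{1}{597}\right) = 3 - - \frac{L}{597} = 3 + \frac{L}{597}$)
$G = -5425$ ($G = 155 \left(-18 - 17\right) = 155 \left(-35\right) = -5425$)
$S{\left(361,272 \right)} - G = \left(3 + \frac{1}{597} \cdot 272\right) - -5425 = \left(3 + \frac{272}{597}\right) + 5425 = \frac{2063}{597} + 5425 = \frac{3240788}{597}$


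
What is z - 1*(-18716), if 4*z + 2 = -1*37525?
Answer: 37337/4 ≈ 9334.3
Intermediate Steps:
z = -37527/4 (z = -½ + (-1*37525)/4 = -½ + (¼)*(-37525) = -½ - 37525/4 = -37527/4 ≈ -9381.8)
z - 1*(-18716) = -37527/4 - 1*(-18716) = -37527/4 + 18716 = 37337/4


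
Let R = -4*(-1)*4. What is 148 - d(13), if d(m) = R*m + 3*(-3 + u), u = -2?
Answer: -45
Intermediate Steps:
R = 16 (R = 4*4 = 16)
d(m) = -15 + 16*m (d(m) = 16*m + 3*(-3 - 2) = 16*m + 3*(-5) = 16*m - 15 = -15 + 16*m)
148 - d(13) = 148 - (-15 + 16*13) = 148 - (-15 + 208) = 148 - 1*193 = 148 - 193 = -45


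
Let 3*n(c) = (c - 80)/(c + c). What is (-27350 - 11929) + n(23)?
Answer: -1806853/46 ≈ -39279.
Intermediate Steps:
n(c) = (-80 + c)/(6*c) (n(c) = ((c - 80)/(c + c))/3 = ((-80 + c)/((2*c)))/3 = ((-80 + c)*(1/(2*c)))/3 = ((-80 + c)/(2*c))/3 = (-80 + c)/(6*c))
(-27350 - 11929) + n(23) = (-27350 - 11929) + (⅙)*(-80 + 23)/23 = -39279 + (⅙)*(1/23)*(-57) = -39279 - 19/46 = -1806853/46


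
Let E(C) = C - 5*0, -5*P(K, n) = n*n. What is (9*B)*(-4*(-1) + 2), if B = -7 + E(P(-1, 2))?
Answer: -2106/5 ≈ -421.20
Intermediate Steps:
P(K, n) = -n**2/5 (P(K, n) = -n*n/5 = -n**2/5)
E(C) = C (E(C) = C + 0 = C)
B = -39/5 (B = -7 - 1/5*2**2 = -7 - 1/5*4 = -7 - 4/5 = -39/5 ≈ -7.8000)
(9*B)*(-4*(-1) + 2) = (9*(-39/5))*(-4*(-1) + 2) = -351*(4 + 2)/5 = -351/5*6 = -2106/5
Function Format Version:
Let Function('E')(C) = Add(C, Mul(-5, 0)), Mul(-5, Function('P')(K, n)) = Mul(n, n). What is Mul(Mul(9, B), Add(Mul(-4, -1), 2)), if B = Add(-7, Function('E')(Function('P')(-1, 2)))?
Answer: Rational(-2106, 5) ≈ -421.20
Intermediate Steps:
Function('P')(K, n) = Mul(Rational(-1, 5), Pow(n, 2)) (Function('P')(K, n) = Mul(Rational(-1, 5), Mul(n, n)) = Mul(Rational(-1, 5), Pow(n, 2)))
Function('E')(C) = C (Function('E')(C) = Add(C, 0) = C)
B = Rational(-39, 5) (B = Add(-7, Mul(Rational(-1, 5), Pow(2, 2))) = Add(-7, Mul(Rational(-1, 5), 4)) = Add(-7, Rational(-4, 5)) = Rational(-39, 5) ≈ -7.8000)
Mul(Mul(9, B), Add(Mul(-4, -1), 2)) = Mul(Mul(9, Rational(-39, 5)), Add(Mul(-4, -1), 2)) = Mul(Rational(-351, 5), Add(4, 2)) = Mul(Rational(-351, 5), 6) = Rational(-2106, 5)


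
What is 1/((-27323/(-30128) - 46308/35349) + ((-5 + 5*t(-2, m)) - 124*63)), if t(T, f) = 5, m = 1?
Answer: -354998224/2766289270307 ≈ -0.00012833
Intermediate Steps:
1/((-27323/(-30128) - 46308/35349) + ((-5 + 5*t(-2, m)) - 124*63)) = 1/((-27323/(-30128) - 46308/35349) + ((-5 + 5*5) - 124*63)) = 1/((-27323*(-1/30128) - 46308*1/35349) + ((-5 + 25) - 7812)) = 1/((27323/30128 - 15436/11783) + (20 - 7812)) = 1/(-143108899/354998224 - 7792) = 1/(-2766289270307/354998224) = -354998224/2766289270307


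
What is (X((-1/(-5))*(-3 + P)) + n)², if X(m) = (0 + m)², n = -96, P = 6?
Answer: 5716881/625 ≈ 9147.0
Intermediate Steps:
X(m) = m²
(X((-1/(-5))*(-3 + P)) + n)² = (((-1/(-5))*(-3 + 6))² - 96)² = ((-1*(-⅕)*3)² - 96)² = (((⅕)*3)² - 96)² = ((⅗)² - 96)² = (9/25 - 96)² = (-2391/25)² = 5716881/625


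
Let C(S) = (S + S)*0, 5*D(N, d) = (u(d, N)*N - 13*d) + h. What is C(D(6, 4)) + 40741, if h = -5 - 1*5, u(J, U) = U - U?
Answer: 40741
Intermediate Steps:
u(J, U) = 0
h = -10 (h = -5 - 5 = -10)
D(N, d) = -2 - 13*d/5 (D(N, d) = ((0*N - 13*d) - 10)/5 = ((0 - 13*d) - 10)/5 = (-13*d - 10)/5 = (-10 - 13*d)/5 = -2 - 13*d/5)
C(S) = 0 (C(S) = (2*S)*0 = 0)
C(D(6, 4)) + 40741 = 0 + 40741 = 40741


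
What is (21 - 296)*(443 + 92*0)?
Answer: -121825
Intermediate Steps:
(21 - 296)*(443 + 92*0) = -275*(443 + 0) = -275*443 = -121825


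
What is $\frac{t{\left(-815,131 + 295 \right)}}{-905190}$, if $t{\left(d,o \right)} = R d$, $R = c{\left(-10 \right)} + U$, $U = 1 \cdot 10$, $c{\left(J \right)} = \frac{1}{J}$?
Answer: $\frac{489}{54860} \approx 0.0089136$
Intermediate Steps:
$U = 10$
$R = \frac{99}{10}$ ($R = \frac{1}{-10} + 10 = - \frac{1}{10} + 10 = \frac{99}{10} \approx 9.9$)
$t{\left(d,o \right)} = \frac{99 d}{10}$
$\frac{t{\left(-815,131 + 295 \right)}}{-905190} = \frac{\frac{99}{10} \left(-815\right)}{-905190} = \left(- \frac{16137}{2}\right) \left(- \frac{1}{905190}\right) = \frac{489}{54860}$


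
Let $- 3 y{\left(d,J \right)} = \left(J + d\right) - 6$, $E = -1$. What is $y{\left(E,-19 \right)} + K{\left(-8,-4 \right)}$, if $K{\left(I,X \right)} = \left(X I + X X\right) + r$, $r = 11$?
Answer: $\frac{203}{3} \approx 67.667$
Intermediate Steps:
$y{\left(d,J \right)} = 2 - \frac{J}{3} - \frac{d}{3}$ ($y{\left(d,J \right)} = - \frac{\left(J + d\right) - 6}{3} = - \frac{-6 + J + d}{3} = 2 - \frac{J}{3} - \frac{d}{3}$)
$K{\left(I,X \right)} = 11 + X^{2} + I X$ ($K{\left(I,X \right)} = \left(X I + X X\right) + 11 = \left(I X + X^{2}\right) + 11 = \left(X^{2} + I X\right) + 11 = 11 + X^{2} + I X$)
$y{\left(E,-19 \right)} + K{\left(-8,-4 \right)} = \left(2 - - \frac{19}{3} - - \frac{1}{3}\right) + \left(11 + \left(-4\right)^{2} - -32\right) = \left(2 + \frac{19}{3} + \frac{1}{3}\right) + \left(11 + 16 + 32\right) = \frac{26}{3} + 59 = \frac{203}{3}$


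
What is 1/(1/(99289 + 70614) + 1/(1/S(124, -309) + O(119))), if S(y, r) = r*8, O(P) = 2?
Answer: 839830529/420005159 ≈ 1.9996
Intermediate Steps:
S(y, r) = 8*r
1/(1/(99289 + 70614) + 1/(1/S(124, -309) + O(119))) = 1/(1/(99289 + 70614) + 1/(1/(8*(-309)) + 2)) = 1/(1/169903 + 1/(1/(-2472) + 2)) = 1/(1/169903 + 1/(-1/2472 + 2)) = 1/(1/169903 + 1/(4943/2472)) = 1/(1/169903 + 2472/4943) = 1/(420005159/839830529) = 839830529/420005159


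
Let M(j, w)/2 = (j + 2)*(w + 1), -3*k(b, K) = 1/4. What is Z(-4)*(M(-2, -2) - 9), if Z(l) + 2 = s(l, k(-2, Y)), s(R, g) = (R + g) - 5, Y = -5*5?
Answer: 399/4 ≈ 99.750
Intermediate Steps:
Y = -25
k(b, K) = -1/12 (k(b, K) = -1/3/4 = -1/3*1/4 = -1/12)
M(j, w) = 2*(1 + w)*(2 + j) (M(j, w) = 2*((j + 2)*(w + 1)) = 2*((2 + j)*(1 + w)) = 2*((1 + w)*(2 + j)) = 2*(1 + w)*(2 + j))
s(R, g) = -5 + R + g
Z(l) = -85/12 + l (Z(l) = -2 + (-5 + l - 1/12) = -2 + (-61/12 + l) = -85/12 + l)
Z(-4)*(M(-2, -2) - 9) = (-85/12 - 4)*((4 + 2*(-2) + 4*(-2) + 2*(-2)*(-2)) - 9) = -133*((4 - 4 - 8 + 8) - 9)/12 = -133*(0 - 9)/12 = -133/12*(-9) = 399/4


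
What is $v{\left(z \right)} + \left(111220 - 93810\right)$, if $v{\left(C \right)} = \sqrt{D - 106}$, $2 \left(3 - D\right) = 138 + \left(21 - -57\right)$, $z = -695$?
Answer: $17410 + i \sqrt{211} \approx 17410.0 + 14.526 i$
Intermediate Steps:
$D = -105$ ($D = 3 - \frac{138 + \left(21 - -57\right)}{2} = 3 - \frac{138 + \left(21 + 57\right)}{2} = 3 - \frac{138 + 78}{2} = 3 - 108 = -105$)
$v{\left(C \right)} = i \sqrt{211}$ ($v{\left(C \right)} = \sqrt{-105 - 106} = \sqrt{-211} = i \sqrt{211}$)
$v{\left(z \right)} + \left(111220 - 93810\right) = i \sqrt{211} + \left(111220 - 93810\right) = i \sqrt{211} + 17410 = 17410 + i \sqrt{211}$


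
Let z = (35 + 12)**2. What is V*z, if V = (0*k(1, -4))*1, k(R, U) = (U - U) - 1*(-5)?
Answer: 0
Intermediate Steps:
k(R, U) = 5 (k(R, U) = 0 + 5 = 5)
V = 0 (V = (0*5)*1 = 0*1 = 0)
z = 2209 (z = 47**2 = 2209)
V*z = 0*2209 = 0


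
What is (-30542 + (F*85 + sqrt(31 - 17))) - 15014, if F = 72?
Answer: -39436 + sqrt(14) ≈ -39432.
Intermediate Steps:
(-30542 + (F*85 + sqrt(31 - 17))) - 15014 = (-30542 + (72*85 + sqrt(31 - 17))) - 15014 = (-30542 + (6120 + sqrt(14))) - 15014 = (-24422 + sqrt(14)) - 15014 = -39436 + sqrt(14)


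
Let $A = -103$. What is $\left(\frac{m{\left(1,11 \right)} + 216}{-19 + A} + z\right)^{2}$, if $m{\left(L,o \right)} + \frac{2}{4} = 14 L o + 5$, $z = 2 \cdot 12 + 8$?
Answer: $\frac{49829481}{59536} \approx 836.96$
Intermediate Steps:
$z = 32$ ($z = 24 + 8 = 32$)
$m{\left(L,o \right)} = \frac{9}{2} + 14 L o$ ($m{\left(L,o \right)} = - \frac{1}{2} + \left(14 L o + 5\right) = - \frac{1}{2} + \left(5 + 14 L o\right) = \frac{9}{2} + 14 L o$)
$\left(\frac{m{\left(1,11 \right)} + 216}{-19 + A} + z\right)^{2} = \left(\frac{\left(\frac{9}{2} + 14 \cdot 1 \cdot 11\right) + 216}{-19 - 103} + 32\right)^{2} = \left(\frac{\left(\frac{9}{2} + 154\right) + 216}{-122} + 32\right)^{2} = \left(\left(\frac{317}{2} + 216\right) \left(- \frac{1}{122}\right) + 32\right)^{2} = \left(\frac{749}{2} \left(- \frac{1}{122}\right) + 32\right)^{2} = \left(- \frac{749}{244} + 32\right)^{2} = \left(\frac{7059}{244}\right)^{2} = \frac{49829481}{59536}$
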